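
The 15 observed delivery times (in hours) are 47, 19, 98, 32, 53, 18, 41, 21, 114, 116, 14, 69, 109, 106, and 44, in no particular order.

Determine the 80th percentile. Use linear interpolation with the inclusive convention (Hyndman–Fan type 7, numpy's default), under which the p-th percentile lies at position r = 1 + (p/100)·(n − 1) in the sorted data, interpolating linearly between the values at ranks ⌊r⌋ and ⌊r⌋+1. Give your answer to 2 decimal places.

106.60

Sorted: 14, 18, 19, 21, 32, 41, 44, 47, 53, 69, 98, 106, 109, 114, 116.
n = 15.
r = 1 + (80/100)·(15 − 1) = 1 + 11.2 = 12.2.
Rank 12 is 106 and rank 13 is 109.
Interpolate: 106 + 0.2·(109 − 106) = 106 + 0.2·3 = 106.6.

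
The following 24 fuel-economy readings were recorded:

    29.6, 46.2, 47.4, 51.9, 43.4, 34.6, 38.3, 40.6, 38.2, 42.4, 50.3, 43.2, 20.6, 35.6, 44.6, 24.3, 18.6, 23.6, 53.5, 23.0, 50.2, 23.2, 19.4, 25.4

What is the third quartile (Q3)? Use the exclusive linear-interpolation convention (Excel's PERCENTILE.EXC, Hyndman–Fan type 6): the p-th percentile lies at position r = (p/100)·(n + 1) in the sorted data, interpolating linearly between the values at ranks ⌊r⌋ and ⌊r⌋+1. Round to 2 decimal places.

Sorted: 18.6, 19.4, 20.6, 23.0, 23.2, 23.6, 24.3, 25.4, 29.6, 34.6, 35.6, 38.2, 38.3, 40.6, 42.4, 43.2, 43.4, 44.6, 46.2, 47.4, 50.2, 50.3, 51.9, 53.5.
n = 24.
r = (75/100)·(24 + 1) = 18.75.
Rank 18 is 44.6 and rank 19 is 46.2.
Interpolate: 44.6 + 0.75·(46.2 − 44.6) = 44.6 + 0.75·1.6 = 45.8.

45.80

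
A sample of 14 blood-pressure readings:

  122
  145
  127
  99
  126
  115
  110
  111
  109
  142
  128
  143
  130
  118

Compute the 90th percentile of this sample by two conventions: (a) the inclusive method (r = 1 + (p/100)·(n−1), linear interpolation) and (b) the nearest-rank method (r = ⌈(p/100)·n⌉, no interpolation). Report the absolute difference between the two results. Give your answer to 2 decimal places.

Sorted: 99, 109, 110, 111, 115, 118, 122, 126, 127, 128, 130, 142, 143, 145.
n = 14.
(a) r = 12.7; between ranks 12 (142) and 13 (143): 142.7.
(b) the nearest-rank method: rank 13 → 143.
|142.7 − 143| = 0.3.

0.30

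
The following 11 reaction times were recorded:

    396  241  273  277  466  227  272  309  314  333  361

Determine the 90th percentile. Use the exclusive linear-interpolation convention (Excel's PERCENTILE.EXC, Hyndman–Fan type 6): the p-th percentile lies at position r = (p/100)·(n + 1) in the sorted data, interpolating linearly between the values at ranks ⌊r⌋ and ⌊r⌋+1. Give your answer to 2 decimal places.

452.00

Sorted: 227, 241, 272, 273, 277, 309, 314, 333, 361, 396, 466.
n = 11.
r = (90/100)·(11 + 1) = 10.8.
Rank 10 is 396 and rank 11 is 466.
Interpolate: 396 + 0.8·(466 − 396) = 396 + 0.8·70 = 452.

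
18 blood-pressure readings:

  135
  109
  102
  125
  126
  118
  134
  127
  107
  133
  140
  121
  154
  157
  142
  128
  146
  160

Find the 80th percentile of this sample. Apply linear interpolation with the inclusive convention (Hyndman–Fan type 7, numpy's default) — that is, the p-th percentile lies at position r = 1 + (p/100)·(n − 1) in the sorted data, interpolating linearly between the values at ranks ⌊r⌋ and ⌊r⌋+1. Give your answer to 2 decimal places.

144.40

Sorted: 102, 107, 109, 118, 121, 125, 126, 127, 128, 133, 134, 135, 140, 142, 146, 154, 157, 160.
n = 18.
r = 1 + (80/100)·(18 − 1) = 1 + 13.6 = 14.6.
Rank 14 is 142 and rank 15 is 146.
Interpolate: 142 + 0.6·(146 − 142) = 142 + 0.6·4 = 144.4.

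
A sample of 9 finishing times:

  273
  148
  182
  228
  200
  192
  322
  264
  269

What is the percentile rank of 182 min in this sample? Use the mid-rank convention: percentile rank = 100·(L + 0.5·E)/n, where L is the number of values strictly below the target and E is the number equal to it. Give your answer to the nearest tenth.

Sorted: 148, 182, 192, 200, 228, 264, 269, 273, 322.
Count below 182: L = 1; count equal: E = 1; n = 9.
Percentile rank = 100·(1 + 0.5·1)/9 = 100·1.5/9 = 16.67.

16.7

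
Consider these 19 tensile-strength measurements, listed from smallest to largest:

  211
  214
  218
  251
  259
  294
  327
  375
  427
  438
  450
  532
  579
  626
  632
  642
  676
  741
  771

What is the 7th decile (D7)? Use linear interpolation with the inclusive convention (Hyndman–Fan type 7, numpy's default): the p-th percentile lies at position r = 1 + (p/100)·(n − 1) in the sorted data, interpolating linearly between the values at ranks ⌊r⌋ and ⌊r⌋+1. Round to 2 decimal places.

n = 19.
r = 1 + (70/100)·(19 − 1) = 1 + 12.6 = 13.6.
Rank 13 is 579 and rank 14 is 626.
Interpolate: 579 + 0.6·(626 − 579) = 579 + 0.6·47 = 607.2.

607.20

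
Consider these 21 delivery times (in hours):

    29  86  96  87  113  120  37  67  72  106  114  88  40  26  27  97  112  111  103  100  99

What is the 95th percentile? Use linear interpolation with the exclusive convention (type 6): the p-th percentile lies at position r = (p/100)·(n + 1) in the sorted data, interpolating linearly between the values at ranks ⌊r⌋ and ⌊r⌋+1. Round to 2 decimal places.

119.40

Sorted: 26, 27, 29, 37, 40, 67, 72, 86, 87, 88, 96, 97, 99, 100, 103, 106, 111, 112, 113, 114, 120.
n = 21.
r = (95/100)·(21 + 1) = 20.9.
Rank 20 is 114 and rank 21 is 120.
Interpolate: 114 + 0.9·(120 − 114) = 114 + 0.9·6 = 119.4.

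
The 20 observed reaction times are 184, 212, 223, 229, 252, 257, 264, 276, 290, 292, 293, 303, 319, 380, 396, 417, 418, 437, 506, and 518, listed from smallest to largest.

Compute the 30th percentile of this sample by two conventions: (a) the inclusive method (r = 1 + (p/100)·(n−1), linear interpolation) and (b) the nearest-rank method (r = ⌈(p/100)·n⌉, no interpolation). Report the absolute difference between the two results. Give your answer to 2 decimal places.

n = 20.
(a) r = 6.7; between ranks 6 (257) and 7 (264): 261.9.
(b) the nearest-rank method: rank 6 → 257.
|261.9 − 257| = 4.9.

4.90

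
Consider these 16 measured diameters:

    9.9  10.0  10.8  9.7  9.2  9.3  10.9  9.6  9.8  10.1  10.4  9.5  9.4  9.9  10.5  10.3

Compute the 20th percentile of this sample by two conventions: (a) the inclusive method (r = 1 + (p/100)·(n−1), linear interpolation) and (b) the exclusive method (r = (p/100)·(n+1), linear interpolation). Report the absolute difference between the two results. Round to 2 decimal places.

0.06

Sorted: 9.2, 9.3, 9.4, 9.5, 9.6, 9.7, 9.8, 9.9, 9.9, 10.0, 10.1, 10.3, 10.4, 10.5, 10.8, 10.9.
n = 16.
(a) r = 4 → value at rank 4 = 9.5.
(b) r = 3.4; between ranks 3 (9.4) and 4 (9.5): 9.44.
|9.5 − 9.44| = 0.06.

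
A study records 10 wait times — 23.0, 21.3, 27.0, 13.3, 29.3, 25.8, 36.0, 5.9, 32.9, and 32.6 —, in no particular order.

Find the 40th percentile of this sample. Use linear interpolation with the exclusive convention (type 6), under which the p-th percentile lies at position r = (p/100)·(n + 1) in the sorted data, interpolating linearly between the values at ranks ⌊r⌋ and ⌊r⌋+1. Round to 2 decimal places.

24.12

Sorted: 5.9, 13.3, 21.3, 23.0, 25.8, 27.0, 29.3, 32.6, 32.9, 36.0.
n = 10.
r = (40/100)·(10 + 1) = 4.4.
Rank 4 is 23.0 and rank 5 is 25.8.
Interpolate: 23.0 + 0.4·(25.8 − 23.0) = 23.0 + 0.4·2.8 = 24.12.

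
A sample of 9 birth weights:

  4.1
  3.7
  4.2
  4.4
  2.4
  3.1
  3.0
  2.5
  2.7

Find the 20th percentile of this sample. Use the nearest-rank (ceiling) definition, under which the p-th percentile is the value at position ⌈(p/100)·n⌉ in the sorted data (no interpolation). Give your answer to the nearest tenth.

Sorted: 2.4, 2.5, 2.7, 3.0, 3.1, 3.7, 4.1, 4.2, 4.4.
n = 9.
Position = ⌈20/100 · 9⌉ = ⌈1.8⌉ = 2.
The value at rank 2 is 2.5.

2.5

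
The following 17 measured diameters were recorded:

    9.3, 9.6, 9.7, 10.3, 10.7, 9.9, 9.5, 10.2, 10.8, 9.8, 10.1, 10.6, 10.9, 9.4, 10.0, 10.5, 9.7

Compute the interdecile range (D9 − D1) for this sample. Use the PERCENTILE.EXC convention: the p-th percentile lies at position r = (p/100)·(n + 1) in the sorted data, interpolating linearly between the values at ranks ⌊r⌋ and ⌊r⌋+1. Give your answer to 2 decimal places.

Sorted: 9.3, 9.4, 9.5, 9.6, 9.7, 9.7, 9.8, 9.9, 10.0, 10.1, 10.2, 10.3, 10.5, 10.6, 10.7, 10.8, 10.9.
n = 17.
P10: r = 1.8; ranks 1–2 are 9.3, 9.4; interpolating gives 9.38.
P90: r = 16.2; ranks 16–17 are 10.8, 10.9; interpolating gives 10.82.
Difference: 10.82 − 9.38 = 1.44.

1.44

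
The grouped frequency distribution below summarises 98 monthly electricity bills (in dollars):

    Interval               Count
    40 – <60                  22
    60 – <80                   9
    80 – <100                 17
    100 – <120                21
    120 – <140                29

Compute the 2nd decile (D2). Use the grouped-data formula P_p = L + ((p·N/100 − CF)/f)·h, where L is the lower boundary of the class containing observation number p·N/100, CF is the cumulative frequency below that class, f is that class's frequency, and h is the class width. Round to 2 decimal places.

57.82

N = 98; target position k = 20/100 · 98 = 19.6.
Cumulative frequencies: 22, 31, 48, 69, 98.
Observation 19.6 falls in the class 40 – <60.
L = 40, CF = 0, f = 22, h = 20.
P20 = 40 + ((19.6 − 0)/22)·20 = 40 + 17.8182 = 57.8182.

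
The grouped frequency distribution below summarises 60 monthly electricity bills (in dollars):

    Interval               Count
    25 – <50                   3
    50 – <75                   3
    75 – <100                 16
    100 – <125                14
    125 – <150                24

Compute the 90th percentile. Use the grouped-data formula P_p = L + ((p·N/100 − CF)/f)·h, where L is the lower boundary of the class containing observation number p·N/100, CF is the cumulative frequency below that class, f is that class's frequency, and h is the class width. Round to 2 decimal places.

143.75

N = 60; target position k = 90/100 · 60 = 54.
Cumulative frequencies: 3, 6, 22, 36, 60.
Observation 54 falls in the class 125 – <150.
L = 125, CF = 36, f = 24, h = 25.
P90 = 125 + ((54 − 36)/24)·25 = 125 + 18.75 = 143.75.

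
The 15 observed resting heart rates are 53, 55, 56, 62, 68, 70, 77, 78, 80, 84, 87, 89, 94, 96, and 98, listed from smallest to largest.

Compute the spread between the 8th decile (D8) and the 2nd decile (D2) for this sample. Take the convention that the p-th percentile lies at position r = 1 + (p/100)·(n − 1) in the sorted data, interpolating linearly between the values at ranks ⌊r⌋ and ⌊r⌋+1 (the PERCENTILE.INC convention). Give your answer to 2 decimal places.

29.20

n = 15.
P20: r = 3.8; ranks 3–4 are 56, 62; interpolating gives 60.8.
P80: r = 12.2; ranks 12–13 are 89, 94; interpolating gives 90.
Difference: 90 − 60.8 = 29.2.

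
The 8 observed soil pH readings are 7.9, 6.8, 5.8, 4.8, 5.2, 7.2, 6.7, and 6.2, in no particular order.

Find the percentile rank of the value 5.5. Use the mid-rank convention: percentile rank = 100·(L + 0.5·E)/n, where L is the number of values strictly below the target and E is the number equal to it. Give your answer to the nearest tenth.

25.0

Sorted: 4.8, 5.2, 5.8, 6.2, 6.7, 6.8, 7.2, 7.9.
Count below 5.5: L = 2; count equal: E = 0; n = 8.
Percentile rank = 100·(2 + 0.5·0)/8 = 100·2/8 = 25.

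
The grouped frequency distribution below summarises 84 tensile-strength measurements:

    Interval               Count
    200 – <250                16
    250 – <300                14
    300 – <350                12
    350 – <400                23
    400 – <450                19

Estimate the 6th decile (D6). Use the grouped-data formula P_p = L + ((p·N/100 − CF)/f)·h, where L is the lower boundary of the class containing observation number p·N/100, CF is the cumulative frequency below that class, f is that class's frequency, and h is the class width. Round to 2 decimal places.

N = 84; target position k = 60/100 · 84 = 50.4.
Cumulative frequencies: 16, 30, 42, 65, 84.
Observation 50.4 falls in the class 350 – <400.
L = 350, CF = 42, f = 23, h = 50.
P60 = 350 + ((50.4 − 42)/23)·50 = 350 + 18.2609 = 368.261.

368.26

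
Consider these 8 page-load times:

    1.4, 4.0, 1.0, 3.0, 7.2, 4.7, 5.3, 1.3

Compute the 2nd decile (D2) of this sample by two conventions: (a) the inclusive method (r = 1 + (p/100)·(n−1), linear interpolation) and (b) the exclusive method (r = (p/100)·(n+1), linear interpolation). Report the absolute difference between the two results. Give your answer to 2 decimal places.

0.10

Sorted: 1.0, 1.3, 1.4, 3.0, 4.0, 4.7, 5.3, 7.2.
n = 8.
(a) r = 2.4; between ranks 2 (1.3) and 3 (1.4): 1.34.
(b) r = 1.8; between ranks 1 (1.0) and 2 (1.3): 1.24.
|1.34 − 1.24| = 0.1.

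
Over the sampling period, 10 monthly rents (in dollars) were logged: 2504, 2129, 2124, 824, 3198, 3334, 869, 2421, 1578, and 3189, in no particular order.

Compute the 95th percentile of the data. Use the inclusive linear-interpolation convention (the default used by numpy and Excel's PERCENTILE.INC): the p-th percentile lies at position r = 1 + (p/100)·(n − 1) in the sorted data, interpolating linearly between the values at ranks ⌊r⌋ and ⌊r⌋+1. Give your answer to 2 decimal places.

3272.80

Sorted: 824, 869, 1578, 2124, 2129, 2421, 2504, 3189, 3198, 3334.
n = 10.
r = 1 + (95/100)·(10 − 1) = 1 + 8.55 = 9.55.
Rank 9 is 3198 and rank 10 is 3334.
Interpolate: 3198 + 0.55·(3334 − 3198) = 3198 + 0.55·136 = 3272.8.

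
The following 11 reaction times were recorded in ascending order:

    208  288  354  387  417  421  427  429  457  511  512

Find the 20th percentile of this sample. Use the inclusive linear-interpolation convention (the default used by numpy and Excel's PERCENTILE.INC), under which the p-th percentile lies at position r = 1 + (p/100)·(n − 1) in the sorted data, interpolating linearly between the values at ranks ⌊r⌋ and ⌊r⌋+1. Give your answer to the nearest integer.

n = 11.
r = 1 + (20/100)·(11 − 1) = 1 + 2 = 3.
r is an integer, so P20 is the value at rank 3: 354.

354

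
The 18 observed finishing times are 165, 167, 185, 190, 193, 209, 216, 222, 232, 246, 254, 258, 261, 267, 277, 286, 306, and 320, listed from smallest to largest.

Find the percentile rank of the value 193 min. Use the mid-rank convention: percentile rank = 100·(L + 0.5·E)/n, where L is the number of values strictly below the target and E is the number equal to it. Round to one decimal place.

25.0

Count below 193: L = 4; count equal: E = 1; n = 18.
Percentile rank = 100·(4 + 0.5·1)/18 = 100·4.5/18 = 25.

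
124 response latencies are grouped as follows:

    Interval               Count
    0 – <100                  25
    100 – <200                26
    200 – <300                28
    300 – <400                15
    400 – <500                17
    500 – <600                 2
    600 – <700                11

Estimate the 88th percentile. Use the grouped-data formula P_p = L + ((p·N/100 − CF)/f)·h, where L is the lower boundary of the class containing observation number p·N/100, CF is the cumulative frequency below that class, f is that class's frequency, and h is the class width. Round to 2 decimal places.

N = 124; target position k = 88/100 · 124 = 109.12.
Cumulative frequencies: 25, 51, 79, 94, 111, 113, 124.
Observation 109.12 falls in the class 400 – <500.
L = 400, CF = 94, f = 17, h = 100.
P88 = 400 + ((109.12 − 94)/17)·100 = 400 + 88.9412 = 488.941.

488.94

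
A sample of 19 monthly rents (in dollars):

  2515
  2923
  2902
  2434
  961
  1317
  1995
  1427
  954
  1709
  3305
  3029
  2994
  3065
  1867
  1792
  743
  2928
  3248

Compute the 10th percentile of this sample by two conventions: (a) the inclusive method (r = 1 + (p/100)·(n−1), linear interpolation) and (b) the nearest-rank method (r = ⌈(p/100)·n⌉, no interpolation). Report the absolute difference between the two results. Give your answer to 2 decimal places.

5.60

Sorted: 743, 954, 961, 1317, 1427, 1709, 1792, 1867, 1995, 2434, 2515, 2902, 2923, 2928, 2994, 3029, 3065, 3248, 3305.
n = 19.
(a) r = 2.8; between ranks 2 (954) and 3 (961): 959.6.
(b) the nearest-rank method: rank 2 → 954.
|959.6 − 954| = 5.6.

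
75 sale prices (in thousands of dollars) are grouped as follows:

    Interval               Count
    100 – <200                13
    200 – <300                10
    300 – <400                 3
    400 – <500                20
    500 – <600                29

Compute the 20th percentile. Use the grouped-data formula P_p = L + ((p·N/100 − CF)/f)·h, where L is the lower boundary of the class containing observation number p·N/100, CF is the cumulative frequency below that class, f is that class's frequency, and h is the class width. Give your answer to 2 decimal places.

N = 75; target position k = 20/100 · 75 = 15.
Cumulative frequencies: 13, 23, 26, 46, 75.
Observation 15 falls in the class 200 – <300.
L = 200, CF = 13, f = 10, h = 100.
P20 = 200 + ((15 − 13)/10)·100 = 200 + 20 = 220.

220.00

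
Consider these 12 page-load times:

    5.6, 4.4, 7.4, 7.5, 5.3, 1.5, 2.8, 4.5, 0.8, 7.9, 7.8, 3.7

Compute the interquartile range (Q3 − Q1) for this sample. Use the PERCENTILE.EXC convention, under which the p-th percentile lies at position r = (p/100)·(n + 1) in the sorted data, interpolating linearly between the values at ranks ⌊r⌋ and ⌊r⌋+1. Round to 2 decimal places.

Sorted: 0.8, 1.5, 2.8, 3.7, 4.4, 4.5, 5.3, 5.6, 7.4, 7.5, 7.8, 7.9.
n = 12.
P25: r = 3.25; ranks 3–4 are 2.8, 3.7; interpolating gives 3.025.
P75: r = 9.75; ranks 9–10 are 7.4, 7.5; interpolating gives 7.475.
Difference: 7.475 − 3.025 = 4.45.

4.45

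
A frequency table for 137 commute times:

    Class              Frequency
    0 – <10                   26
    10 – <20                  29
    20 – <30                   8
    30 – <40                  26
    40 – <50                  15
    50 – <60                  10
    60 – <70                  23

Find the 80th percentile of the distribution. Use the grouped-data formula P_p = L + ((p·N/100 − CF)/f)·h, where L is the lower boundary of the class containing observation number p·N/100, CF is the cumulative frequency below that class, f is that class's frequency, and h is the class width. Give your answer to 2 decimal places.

N = 137; target position k = 80/100 · 137 = 109.6.
Cumulative frequencies: 26, 55, 63, 89, 104, 114, 137.
Observation 109.6 falls in the class 50 – <60.
L = 50, CF = 104, f = 10, h = 10.
P80 = 50 + ((109.6 − 104)/10)·10 = 50 + 5.6 = 55.6.

55.60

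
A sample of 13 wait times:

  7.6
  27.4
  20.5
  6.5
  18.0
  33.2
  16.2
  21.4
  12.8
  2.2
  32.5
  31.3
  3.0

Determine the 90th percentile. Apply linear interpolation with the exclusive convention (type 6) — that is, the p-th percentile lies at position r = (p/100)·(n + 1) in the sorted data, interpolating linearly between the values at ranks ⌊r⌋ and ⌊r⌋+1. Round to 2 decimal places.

32.92

Sorted: 2.2, 3.0, 6.5, 7.6, 12.8, 16.2, 18.0, 20.5, 21.4, 27.4, 31.3, 32.5, 33.2.
n = 13.
r = (90/100)·(13 + 1) = 12.6.
Rank 12 is 32.5 and rank 13 is 33.2.
Interpolate: 32.5 + 0.6·(33.2 − 32.5) = 32.5 + 0.6·0.7 = 32.92.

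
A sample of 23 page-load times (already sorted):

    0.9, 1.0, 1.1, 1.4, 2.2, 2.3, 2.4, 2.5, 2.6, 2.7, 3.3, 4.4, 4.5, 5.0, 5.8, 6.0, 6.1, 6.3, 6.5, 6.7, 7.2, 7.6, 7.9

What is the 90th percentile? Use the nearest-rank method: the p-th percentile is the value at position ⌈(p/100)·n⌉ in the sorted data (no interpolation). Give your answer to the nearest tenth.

n = 23.
Position = ⌈90/100 · 23⌉ = ⌈20.7⌉ = 21.
The value at rank 21 is 7.2.

7.2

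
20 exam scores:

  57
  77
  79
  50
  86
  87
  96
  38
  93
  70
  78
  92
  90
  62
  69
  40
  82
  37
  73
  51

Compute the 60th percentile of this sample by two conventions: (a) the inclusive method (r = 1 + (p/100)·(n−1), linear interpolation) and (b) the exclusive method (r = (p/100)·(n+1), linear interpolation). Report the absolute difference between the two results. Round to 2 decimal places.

0.20

Sorted: 37, 38, 40, 50, 51, 57, 62, 69, 70, 73, 77, 78, 79, 82, 86, 87, 90, 92, 93, 96.
n = 20.
(a) r = 12.4; between ranks 12 (78) and 13 (79): 78.4.
(b) r = 12.6; between ranks 12 (78) and 13 (79): 78.6.
|78.4 − 78.6| = 0.2.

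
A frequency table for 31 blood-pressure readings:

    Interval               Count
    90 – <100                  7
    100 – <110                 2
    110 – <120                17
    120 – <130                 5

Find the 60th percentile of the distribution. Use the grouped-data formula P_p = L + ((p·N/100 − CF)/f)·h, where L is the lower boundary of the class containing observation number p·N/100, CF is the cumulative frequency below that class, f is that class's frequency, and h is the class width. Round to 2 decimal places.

N = 31; target position k = 60/100 · 31 = 18.6.
Cumulative frequencies: 7, 9, 26, 31.
Observation 18.6 falls in the class 110 – <120.
L = 110, CF = 9, f = 17, h = 10.
P60 = 110 + ((18.6 − 9)/17)·10 = 110 + 5.64706 = 115.647.

115.65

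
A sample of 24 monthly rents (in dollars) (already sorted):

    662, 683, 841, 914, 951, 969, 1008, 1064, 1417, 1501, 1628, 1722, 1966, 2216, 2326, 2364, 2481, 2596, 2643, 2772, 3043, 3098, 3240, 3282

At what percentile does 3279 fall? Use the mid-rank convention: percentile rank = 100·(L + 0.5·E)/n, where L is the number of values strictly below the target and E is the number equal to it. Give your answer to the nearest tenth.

Count below 3279: L = 23; count equal: E = 0; n = 24.
Percentile rank = 100·(23 + 0.5·0)/24 = 100·23/24 = 95.83.

95.8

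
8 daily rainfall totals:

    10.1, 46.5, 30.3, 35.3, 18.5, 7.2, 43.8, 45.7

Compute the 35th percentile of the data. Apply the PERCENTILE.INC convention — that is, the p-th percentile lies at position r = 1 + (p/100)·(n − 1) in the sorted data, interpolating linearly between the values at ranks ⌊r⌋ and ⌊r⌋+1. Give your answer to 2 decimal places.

23.81

Sorted: 7.2, 10.1, 18.5, 30.3, 35.3, 43.8, 45.7, 46.5.
n = 8.
r = 1 + (35/100)·(8 − 1) = 1 + 2.45 = 3.45.
Rank 3 is 18.5 and rank 4 is 30.3.
Interpolate: 18.5 + 0.45·(30.3 − 18.5) = 18.5 + 0.45·11.8 = 23.81.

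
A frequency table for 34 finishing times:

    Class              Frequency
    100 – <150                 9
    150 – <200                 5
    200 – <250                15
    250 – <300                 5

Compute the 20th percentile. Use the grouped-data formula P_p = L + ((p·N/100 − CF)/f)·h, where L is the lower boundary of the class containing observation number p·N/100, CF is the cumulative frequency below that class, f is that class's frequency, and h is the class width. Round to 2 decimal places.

N = 34; target position k = 20/100 · 34 = 6.8.
Cumulative frequencies: 9, 14, 29, 34.
Observation 6.8 falls in the class 100 – <150.
L = 100, CF = 0, f = 9, h = 50.
P20 = 100 + ((6.8 − 0)/9)·50 = 100 + 37.7778 = 137.778.

137.78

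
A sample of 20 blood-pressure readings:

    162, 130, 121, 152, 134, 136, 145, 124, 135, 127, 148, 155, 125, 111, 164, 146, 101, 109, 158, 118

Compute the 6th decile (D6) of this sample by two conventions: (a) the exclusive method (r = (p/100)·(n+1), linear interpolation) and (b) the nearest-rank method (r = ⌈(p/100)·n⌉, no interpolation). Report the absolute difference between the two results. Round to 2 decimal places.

5.40

Sorted: 101, 109, 111, 118, 121, 124, 125, 127, 130, 134, 135, 136, 145, 146, 148, 152, 155, 158, 162, 164.
n = 20.
(a) r = 12.6; between ranks 12 (136) and 13 (145): 141.4.
(b) the nearest-rank method: rank 12 → 136.
|141.4 − 136| = 5.4.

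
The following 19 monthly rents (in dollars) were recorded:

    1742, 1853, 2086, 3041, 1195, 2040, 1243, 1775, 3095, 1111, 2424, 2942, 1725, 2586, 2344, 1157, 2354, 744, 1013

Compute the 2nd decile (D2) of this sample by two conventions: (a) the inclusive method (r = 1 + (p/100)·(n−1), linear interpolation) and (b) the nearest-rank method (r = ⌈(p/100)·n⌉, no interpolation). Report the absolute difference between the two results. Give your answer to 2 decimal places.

Sorted: 744, 1013, 1111, 1157, 1195, 1243, 1725, 1742, 1775, 1853, 2040, 2086, 2344, 2354, 2424, 2586, 2942, 3041, 3095.
n = 19.
(a) r = 4.6; between ranks 4 (1157) and 5 (1195): 1179.8.
(b) the nearest-rank method: rank 4 → 1157.
|1179.8 − 1157| = 22.8.

22.80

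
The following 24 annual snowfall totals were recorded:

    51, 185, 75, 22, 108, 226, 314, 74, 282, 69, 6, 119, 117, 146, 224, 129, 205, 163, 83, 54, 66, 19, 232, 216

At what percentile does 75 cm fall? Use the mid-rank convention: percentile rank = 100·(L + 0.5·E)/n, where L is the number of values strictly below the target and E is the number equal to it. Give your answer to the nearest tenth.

35.4

Sorted: 6, 19, 22, 51, 54, 66, 69, 74, 75, 83, 108, 117, 119, 129, 146, 163, 185, 205, 216, 224, 226, 232, 282, 314.
Count below 75: L = 8; count equal: E = 1; n = 24.
Percentile rank = 100·(8 + 0.5·1)/24 = 100·8.5/24 = 35.42.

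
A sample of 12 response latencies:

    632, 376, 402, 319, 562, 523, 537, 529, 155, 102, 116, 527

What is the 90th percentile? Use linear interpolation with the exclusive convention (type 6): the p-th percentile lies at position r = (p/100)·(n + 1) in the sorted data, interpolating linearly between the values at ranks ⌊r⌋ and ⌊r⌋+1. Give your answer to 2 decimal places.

Sorted: 102, 116, 155, 319, 376, 402, 523, 527, 529, 537, 562, 632.
n = 12.
r = (90/100)·(12 + 1) = 11.7.
Rank 11 is 562 and rank 12 is 632.
Interpolate: 562 + 0.7·(632 − 562) = 562 + 0.7·70 = 611.

611.00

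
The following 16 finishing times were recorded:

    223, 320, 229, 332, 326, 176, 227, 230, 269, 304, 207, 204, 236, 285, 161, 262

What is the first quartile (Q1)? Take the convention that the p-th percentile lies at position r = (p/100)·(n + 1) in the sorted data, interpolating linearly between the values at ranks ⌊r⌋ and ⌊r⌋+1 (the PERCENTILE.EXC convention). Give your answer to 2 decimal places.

211.00

Sorted: 161, 176, 204, 207, 223, 227, 229, 230, 236, 262, 269, 285, 304, 320, 326, 332.
n = 16.
r = (25/100)·(16 + 1) = 4.25.
Rank 4 is 207 and rank 5 is 223.
Interpolate: 207 + 0.25·(223 − 207) = 207 + 0.25·16 = 211.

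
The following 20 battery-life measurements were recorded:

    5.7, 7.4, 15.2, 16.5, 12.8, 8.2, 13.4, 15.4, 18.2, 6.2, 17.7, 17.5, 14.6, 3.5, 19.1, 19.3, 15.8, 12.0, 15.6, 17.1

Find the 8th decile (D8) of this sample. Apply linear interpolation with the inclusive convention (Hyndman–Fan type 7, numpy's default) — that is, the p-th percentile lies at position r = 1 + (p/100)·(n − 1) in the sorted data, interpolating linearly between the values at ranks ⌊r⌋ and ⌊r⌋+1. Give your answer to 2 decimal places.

Sorted: 3.5, 5.7, 6.2, 7.4, 8.2, 12.0, 12.8, 13.4, 14.6, 15.2, 15.4, 15.6, 15.8, 16.5, 17.1, 17.5, 17.7, 18.2, 19.1, 19.3.
n = 20.
r = 1 + (80/100)·(20 − 1) = 1 + 15.2 = 16.2.
Rank 16 is 17.5 and rank 17 is 17.7.
Interpolate: 17.5 + 0.2·(17.7 − 17.5) = 17.5 + 0.2·0.2 = 17.54.

17.54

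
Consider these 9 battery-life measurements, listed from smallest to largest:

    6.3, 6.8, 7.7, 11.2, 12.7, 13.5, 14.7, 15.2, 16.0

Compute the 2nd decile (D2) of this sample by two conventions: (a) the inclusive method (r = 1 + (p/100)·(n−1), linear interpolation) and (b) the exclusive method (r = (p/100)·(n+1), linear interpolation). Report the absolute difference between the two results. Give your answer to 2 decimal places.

n = 9.
(a) r = 2.6; between ranks 2 (6.8) and 3 (7.7): 7.34.
(b) r = 2 → value at rank 2 = 6.8.
|7.34 − 6.8| = 0.54.

0.54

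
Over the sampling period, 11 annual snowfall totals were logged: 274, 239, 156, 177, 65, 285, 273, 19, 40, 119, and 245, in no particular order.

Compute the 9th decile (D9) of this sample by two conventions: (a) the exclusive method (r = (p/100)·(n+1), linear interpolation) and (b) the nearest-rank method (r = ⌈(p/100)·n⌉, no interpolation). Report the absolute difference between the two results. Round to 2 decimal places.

Sorted: 19, 40, 65, 119, 156, 177, 239, 245, 273, 274, 285.
n = 11.
(a) r = 10.8; between ranks 10 (274) and 11 (285): 282.8.
(b) the nearest-rank method: rank 10 → 274.
|282.8 − 274| = 8.8.

8.80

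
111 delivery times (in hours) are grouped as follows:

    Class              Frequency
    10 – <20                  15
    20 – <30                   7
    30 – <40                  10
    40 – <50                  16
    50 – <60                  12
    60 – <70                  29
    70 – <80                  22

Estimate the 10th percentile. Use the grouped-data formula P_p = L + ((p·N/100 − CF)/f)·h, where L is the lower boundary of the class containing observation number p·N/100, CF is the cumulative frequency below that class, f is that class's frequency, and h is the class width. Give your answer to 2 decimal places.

N = 111; target position k = 10/100 · 111 = 11.1.
Cumulative frequencies: 15, 22, 32, 48, 60, 89, 111.
Observation 11.1 falls in the class 10 – <20.
L = 10, CF = 0, f = 15, h = 10.
P10 = 10 + ((11.1 − 0)/15)·10 = 10 + 7.4 = 17.4.

17.40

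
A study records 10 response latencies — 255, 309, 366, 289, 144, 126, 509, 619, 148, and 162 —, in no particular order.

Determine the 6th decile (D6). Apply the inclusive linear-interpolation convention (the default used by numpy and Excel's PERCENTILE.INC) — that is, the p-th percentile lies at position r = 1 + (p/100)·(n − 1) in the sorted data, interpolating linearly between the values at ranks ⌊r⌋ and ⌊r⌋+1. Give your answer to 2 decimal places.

Sorted: 126, 144, 148, 162, 255, 289, 309, 366, 509, 619.
n = 10.
r = 1 + (60/100)·(10 − 1) = 1 + 5.4 = 6.4.
Rank 6 is 289 and rank 7 is 309.
Interpolate: 289 + 0.4·(309 − 289) = 289 + 0.4·20 = 297.

297.00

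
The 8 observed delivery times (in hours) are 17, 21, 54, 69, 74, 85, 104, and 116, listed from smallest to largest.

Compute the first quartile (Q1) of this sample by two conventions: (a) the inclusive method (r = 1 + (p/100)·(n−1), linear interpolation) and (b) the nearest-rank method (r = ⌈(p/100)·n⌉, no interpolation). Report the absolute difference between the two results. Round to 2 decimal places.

24.75

n = 8.
(a) r = 2.75; between ranks 2 (21) and 3 (54): 45.75.
(b) the nearest-rank method: rank 2 → 21.
|45.75 − 21| = 24.75.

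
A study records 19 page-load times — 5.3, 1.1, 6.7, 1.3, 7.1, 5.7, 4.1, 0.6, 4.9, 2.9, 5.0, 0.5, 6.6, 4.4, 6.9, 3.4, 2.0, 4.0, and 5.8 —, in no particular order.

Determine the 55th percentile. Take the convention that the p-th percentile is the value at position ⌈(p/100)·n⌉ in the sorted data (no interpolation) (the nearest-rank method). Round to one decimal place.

Sorted: 0.5, 0.6, 1.1, 1.3, 2.0, 2.9, 3.4, 4.0, 4.1, 4.4, 4.9, 5.0, 5.3, 5.7, 5.8, 6.6, 6.7, 6.9, 7.1.
n = 19.
Position = ⌈55/100 · 19⌉ = ⌈10.45⌉ = 11.
The value at rank 11 is 4.9.

4.9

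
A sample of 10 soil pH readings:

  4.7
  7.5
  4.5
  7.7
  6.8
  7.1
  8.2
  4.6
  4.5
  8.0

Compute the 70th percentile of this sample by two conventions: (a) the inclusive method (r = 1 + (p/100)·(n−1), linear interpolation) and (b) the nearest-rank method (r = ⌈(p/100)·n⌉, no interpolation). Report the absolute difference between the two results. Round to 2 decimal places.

Sorted: 4.5, 4.5, 4.6, 4.7, 6.8, 7.1, 7.5, 7.7, 8.0, 8.2.
n = 10.
(a) r = 7.3; between ranks 7 (7.5) and 8 (7.7): 7.56.
(b) the nearest-rank method: rank 7 → 7.5.
|7.56 − 7.5| = 0.06.

0.06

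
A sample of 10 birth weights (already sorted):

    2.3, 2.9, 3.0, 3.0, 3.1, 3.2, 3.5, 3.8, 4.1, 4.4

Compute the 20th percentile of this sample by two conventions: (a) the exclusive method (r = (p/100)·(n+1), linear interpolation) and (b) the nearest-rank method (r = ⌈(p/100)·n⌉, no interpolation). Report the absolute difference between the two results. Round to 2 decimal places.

n = 10.
(a) r = 2.2; between ranks 2 (2.9) and 3 (3.0): 2.92.
(b) the nearest-rank method: rank 2 → 2.9.
|2.92 − 2.9| = 0.02.

0.02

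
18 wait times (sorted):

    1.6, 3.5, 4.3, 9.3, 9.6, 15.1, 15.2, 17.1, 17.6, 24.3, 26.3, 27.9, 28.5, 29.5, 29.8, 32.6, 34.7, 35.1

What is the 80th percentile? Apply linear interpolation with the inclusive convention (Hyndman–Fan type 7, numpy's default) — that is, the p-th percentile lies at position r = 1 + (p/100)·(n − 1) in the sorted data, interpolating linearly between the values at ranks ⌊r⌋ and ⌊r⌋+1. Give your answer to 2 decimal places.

29.68

n = 18.
r = 1 + (80/100)·(18 − 1) = 1 + 13.6 = 14.6.
Rank 14 is 29.5 and rank 15 is 29.8.
Interpolate: 29.5 + 0.6·(29.8 − 29.5) = 29.5 + 0.6·0.3 = 29.68.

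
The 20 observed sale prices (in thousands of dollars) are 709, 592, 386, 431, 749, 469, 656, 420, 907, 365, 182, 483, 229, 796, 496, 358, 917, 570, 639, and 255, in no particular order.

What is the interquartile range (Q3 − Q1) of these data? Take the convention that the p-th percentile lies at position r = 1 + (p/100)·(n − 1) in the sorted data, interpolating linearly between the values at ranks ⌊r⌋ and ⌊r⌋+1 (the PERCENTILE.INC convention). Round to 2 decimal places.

Sorted: 182, 229, 255, 358, 365, 386, 420, 431, 469, 483, 496, 570, 592, 639, 656, 709, 749, 796, 907, 917.
n = 20.
P25: r = 5.75; ranks 5–6 are 365, 386; interpolating gives 380.75.
P75: r = 15.25; ranks 15–16 are 656, 709; interpolating gives 669.25.
Difference: 669.25 − 380.75 = 288.5.

288.50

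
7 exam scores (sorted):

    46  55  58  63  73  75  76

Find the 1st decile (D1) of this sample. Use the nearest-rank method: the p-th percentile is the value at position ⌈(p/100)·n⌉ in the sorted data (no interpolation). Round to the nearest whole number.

n = 7.
Position = ⌈10/100 · 7⌉ = ⌈0.7⌉ = 1.
The value at rank 1 is 46.

46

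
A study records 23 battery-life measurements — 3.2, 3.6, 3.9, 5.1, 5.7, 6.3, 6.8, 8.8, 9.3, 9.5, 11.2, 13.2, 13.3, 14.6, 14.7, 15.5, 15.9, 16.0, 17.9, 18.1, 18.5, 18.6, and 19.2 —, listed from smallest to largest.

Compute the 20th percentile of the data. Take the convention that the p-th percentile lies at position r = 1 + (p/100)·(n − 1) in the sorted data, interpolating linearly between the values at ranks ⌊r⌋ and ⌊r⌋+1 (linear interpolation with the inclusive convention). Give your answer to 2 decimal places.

n = 23.
r = 1 + (20/100)·(23 − 1) = 1 + 4.4 = 5.4.
Rank 5 is 5.7 and rank 6 is 6.3.
Interpolate: 5.7 + 0.4·(6.3 − 5.7) = 5.7 + 0.4·0.6 = 5.94.

5.94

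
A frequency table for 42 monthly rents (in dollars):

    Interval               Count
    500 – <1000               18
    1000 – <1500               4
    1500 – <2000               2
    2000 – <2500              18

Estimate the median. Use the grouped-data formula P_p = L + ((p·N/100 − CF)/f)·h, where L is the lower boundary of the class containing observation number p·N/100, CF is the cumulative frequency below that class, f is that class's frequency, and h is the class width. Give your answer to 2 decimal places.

N = 42; target position k = 50/100 · 42 = 21.
Cumulative frequencies: 18, 22, 24, 42.
Observation 21 falls in the class 1000 – <1500.
L = 1000, CF = 18, f = 4, h = 500.
P50 = 1000 + ((21 − 18)/4)·500 = 1000 + 375 = 1375.

1375.00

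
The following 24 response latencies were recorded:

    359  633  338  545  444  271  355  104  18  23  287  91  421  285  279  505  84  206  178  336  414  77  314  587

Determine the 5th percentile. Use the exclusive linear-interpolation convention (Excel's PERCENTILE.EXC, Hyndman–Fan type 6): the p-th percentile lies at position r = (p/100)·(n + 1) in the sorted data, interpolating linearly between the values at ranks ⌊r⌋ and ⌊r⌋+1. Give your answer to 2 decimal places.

Sorted: 18, 23, 77, 84, 91, 104, 178, 206, 271, 279, 285, 287, 314, 336, 338, 355, 359, 414, 421, 444, 505, 545, 587, 633.
n = 24.
r = (5/100)·(24 + 1) = 1.25.
Rank 1 is 18 and rank 2 is 23.
Interpolate: 18 + 0.25·(23 − 18) = 18 + 0.25·5 = 19.25.

19.25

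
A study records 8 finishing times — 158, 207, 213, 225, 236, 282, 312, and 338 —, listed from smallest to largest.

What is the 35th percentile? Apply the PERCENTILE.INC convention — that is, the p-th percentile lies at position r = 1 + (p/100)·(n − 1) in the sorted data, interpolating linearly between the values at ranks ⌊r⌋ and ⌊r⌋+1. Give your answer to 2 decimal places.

218.40

n = 8.
r = 1 + (35/100)·(8 − 1) = 1 + 2.45 = 3.45.
Rank 3 is 213 and rank 4 is 225.
Interpolate: 213 + 0.45·(225 − 213) = 213 + 0.45·12 = 218.4.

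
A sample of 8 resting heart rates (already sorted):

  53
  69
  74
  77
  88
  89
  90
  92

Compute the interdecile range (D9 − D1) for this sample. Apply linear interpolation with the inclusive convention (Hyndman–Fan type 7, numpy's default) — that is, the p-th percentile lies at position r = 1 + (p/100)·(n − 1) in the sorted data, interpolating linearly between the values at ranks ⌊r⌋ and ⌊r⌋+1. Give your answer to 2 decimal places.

26.40

n = 8.
P10: r = 1.7; ranks 1–2 are 53, 69; interpolating gives 64.2.
P90: r = 7.3; ranks 7–8 are 90, 92; interpolating gives 90.6.
Difference: 90.6 − 64.2 = 26.4.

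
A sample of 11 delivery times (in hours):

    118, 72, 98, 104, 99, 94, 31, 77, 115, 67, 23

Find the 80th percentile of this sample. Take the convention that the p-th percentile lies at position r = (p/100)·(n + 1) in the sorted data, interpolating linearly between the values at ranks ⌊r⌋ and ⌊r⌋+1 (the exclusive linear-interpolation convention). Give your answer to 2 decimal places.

110.60

Sorted: 23, 31, 67, 72, 77, 94, 98, 99, 104, 115, 118.
n = 11.
r = (80/100)·(11 + 1) = 9.6.
Rank 9 is 104 and rank 10 is 115.
Interpolate: 104 + 0.6·(115 − 104) = 104 + 0.6·11 = 110.6.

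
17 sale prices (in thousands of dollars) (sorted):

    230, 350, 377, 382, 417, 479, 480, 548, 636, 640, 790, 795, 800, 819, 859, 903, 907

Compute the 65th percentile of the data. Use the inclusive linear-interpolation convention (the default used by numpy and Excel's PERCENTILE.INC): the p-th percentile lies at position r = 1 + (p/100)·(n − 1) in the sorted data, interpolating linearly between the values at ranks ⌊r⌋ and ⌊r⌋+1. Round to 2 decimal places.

792.00

n = 17.
r = 1 + (65/100)·(17 − 1) = 1 + 10.4 = 11.4.
Rank 11 is 790 and rank 12 is 795.
Interpolate: 790 + 0.4·(795 − 790) = 790 + 0.4·5 = 792.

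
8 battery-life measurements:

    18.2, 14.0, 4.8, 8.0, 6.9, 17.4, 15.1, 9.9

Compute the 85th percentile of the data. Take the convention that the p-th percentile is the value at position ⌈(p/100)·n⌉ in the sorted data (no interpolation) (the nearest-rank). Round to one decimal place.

17.4

Sorted: 4.8, 6.9, 8.0, 9.9, 14.0, 15.1, 17.4, 18.2.
n = 8.
Position = ⌈85/100 · 8⌉ = ⌈6.8⌉ = 7.
The value at rank 7 is 17.4.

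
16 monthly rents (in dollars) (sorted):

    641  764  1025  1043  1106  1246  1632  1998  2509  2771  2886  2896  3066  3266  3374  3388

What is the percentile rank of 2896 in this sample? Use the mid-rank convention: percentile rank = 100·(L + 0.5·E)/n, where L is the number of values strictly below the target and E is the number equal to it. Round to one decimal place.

71.9

Count below 2896: L = 11; count equal: E = 1; n = 16.
Percentile rank = 100·(11 + 0.5·1)/16 = 100·11.5/16 = 71.88.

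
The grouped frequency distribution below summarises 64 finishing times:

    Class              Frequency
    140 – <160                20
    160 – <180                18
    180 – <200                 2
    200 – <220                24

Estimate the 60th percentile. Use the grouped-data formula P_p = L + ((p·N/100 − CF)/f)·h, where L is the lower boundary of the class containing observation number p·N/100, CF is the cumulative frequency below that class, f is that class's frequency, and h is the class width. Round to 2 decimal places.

N = 64; target position k = 60/100 · 64 = 38.4.
Cumulative frequencies: 20, 38, 40, 64.
Observation 38.4 falls in the class 180 – <200.
L = 180, CF = 38, f = 2, h = 20.
P60 = 180 + ((38.4 − 38)/2)·20 = 180 + 4 = 184.

184.00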